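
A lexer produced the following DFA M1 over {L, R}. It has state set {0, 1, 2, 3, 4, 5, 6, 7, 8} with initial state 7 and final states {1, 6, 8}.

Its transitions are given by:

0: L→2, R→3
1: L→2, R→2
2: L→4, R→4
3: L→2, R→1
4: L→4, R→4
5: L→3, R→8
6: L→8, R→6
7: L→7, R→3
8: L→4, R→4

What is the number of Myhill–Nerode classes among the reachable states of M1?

First remove the unreachable states {0,5,6,8}; 5 states remain.
P0 = {1} | {2,3,4,7}.
On input R, block {2,3,4,7} splits into {2,4,7} and {3}.
Refine {2,4,7} on symbol R: members go to different blocks, giving {2,4} and {7}.
The partition is now stable with 4 blocks: {1} | {2,4} | {3} | {7}.

4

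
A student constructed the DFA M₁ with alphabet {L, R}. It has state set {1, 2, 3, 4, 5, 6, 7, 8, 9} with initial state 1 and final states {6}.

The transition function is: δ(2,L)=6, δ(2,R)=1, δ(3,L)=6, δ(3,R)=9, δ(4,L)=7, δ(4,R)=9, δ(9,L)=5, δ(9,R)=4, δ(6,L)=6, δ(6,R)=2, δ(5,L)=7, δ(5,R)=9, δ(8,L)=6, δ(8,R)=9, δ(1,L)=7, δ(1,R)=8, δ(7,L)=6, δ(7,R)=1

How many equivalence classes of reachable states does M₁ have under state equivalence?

6

First remove the unreachable states {3}; 8 states remain.
Start with accepting vs non-accepting: {6} | {1,2,4,5,7,8,9}.
On input L, block {1,2,4,5,7,8,9} splits into {1,4,5,9} and {2,7,8}.
Refine {1,4,5,9} on symbol L: members go to different blocks, giving {1,4,5} and {9}.
On input R, block {1,4,5} splits into {4,5} and {1}.
Refine {2,7,8} on symbol R: members go to different blocks, giving {2,7} and {8}.
The partition is now stable with 6 blocks: {6} | {4,5} | {2,7} | {9} | {1} | {8}.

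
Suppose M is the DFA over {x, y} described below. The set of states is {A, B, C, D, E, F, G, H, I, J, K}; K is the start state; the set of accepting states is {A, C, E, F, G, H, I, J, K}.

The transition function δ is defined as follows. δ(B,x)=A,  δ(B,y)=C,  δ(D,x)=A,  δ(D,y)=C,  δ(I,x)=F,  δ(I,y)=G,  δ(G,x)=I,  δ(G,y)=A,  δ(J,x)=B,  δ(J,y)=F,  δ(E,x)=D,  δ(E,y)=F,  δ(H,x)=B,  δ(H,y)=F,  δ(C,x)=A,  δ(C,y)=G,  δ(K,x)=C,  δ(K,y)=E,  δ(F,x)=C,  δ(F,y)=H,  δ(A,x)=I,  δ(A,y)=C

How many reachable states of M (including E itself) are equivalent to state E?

First remove the unreachable states {J}; 10 states remain.
P0 = {A,C,E,F,G,H,I,K} | {B,D}.
On input x, block {A,C,E,F,G,H,I,K} splits into {A,C,F,G,I,K} and {E,H}.
Refine {A,C,F,G,I,K} on symbol y: members go to different blocks, giving {A,C,G,I} and {F,K}.
Refine {A,C,G,I} on symbol x: members go to different blocks, giving {A,C,G} and {I}.
Refine {A,C,G} on symbol x: members go to different blocks, giving {A,G} and {C}.
Refine {A,G} on symbol y: members go to different blocks, giving {A} and {G}.
The partition is now stable with 7 blocks: {A} | {B,D} | {E,H} | {F,K} | {I} | {C} | {G}.
State E belongs to the block {E,H}, which has 2 states.

2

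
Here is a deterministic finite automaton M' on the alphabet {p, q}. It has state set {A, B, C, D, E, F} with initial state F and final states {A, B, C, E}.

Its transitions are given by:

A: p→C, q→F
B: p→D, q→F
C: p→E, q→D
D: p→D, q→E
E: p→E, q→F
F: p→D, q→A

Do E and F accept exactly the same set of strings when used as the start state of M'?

No

Reachable states from the start: {A,C,D,E,F}. Unreachable: {B} — drop them.
P0 = {A,C,E} | {D,F}.
The partition is now stable with 2 blocks: {A,C,E} | {D,F}.
E and F end up in different blocks, so they are distinguishable. For instance, the string 'ε' is accepted from only E.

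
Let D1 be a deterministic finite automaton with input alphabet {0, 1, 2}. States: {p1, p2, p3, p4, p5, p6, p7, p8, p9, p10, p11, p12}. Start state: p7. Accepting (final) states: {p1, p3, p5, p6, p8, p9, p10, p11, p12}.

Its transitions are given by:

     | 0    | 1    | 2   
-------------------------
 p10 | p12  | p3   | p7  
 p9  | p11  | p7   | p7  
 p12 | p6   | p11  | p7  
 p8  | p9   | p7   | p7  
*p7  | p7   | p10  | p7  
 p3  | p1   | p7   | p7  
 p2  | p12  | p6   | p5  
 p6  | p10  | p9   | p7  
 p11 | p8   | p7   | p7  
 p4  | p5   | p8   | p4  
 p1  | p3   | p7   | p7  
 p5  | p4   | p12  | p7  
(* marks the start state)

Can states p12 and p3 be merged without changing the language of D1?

First remove the unreachable states {p2,p4,p5}; 9 states remain.
Initial partition by acceptance: {p1,p3,p6,p8,p9,p10,p11,p12} | {p7}.
Split {p1,p3,p6,p8,p9,p10,p11,p12} by δ(·,1) → {p1,p3,p8,p9,p11} and {p6,p10,p12}.
No further refinement is possible. Final partition (3 blocks): {p1,p3,p8,p9,p11} | {p7} | {p6,p10,p12}.
p12 and p3 end up in different blocks, so they are distinguishable. For instance, the string '1' is accepted from only p12.

No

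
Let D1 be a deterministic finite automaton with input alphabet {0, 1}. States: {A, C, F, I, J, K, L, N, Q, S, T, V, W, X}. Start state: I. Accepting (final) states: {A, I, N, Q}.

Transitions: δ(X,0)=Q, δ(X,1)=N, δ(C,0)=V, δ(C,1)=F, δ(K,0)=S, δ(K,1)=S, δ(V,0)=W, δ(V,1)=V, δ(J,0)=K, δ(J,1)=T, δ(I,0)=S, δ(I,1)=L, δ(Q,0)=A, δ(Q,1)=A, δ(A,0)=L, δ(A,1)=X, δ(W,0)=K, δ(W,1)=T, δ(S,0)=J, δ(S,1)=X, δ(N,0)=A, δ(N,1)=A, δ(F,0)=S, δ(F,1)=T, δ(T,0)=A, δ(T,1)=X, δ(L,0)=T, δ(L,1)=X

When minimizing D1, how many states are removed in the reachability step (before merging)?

4

BFS from I reaches {A, I, J, K, L, N, Q, S, T, X}; the 4 state(s) C, F, V, W are never visited.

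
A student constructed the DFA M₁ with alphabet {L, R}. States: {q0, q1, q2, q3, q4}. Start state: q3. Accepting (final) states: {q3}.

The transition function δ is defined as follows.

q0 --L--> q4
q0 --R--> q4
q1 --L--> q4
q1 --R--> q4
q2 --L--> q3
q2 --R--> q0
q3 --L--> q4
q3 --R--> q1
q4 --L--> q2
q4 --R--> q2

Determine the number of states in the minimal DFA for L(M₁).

Initial partition by acceptance: {q3} | {q0,q1,q2,q4}.
Refine {q0,q1,q2,q4} on symbol L: members go to different blocks, giving {q0,q1,q4} and {q2}.
On input L, block {q0,q1,q4} splits into {q0,q1} and {q4}.
The partition is now stable with 4 blocks: {q3} | {q0,q1} | {q2} | {q4}.

4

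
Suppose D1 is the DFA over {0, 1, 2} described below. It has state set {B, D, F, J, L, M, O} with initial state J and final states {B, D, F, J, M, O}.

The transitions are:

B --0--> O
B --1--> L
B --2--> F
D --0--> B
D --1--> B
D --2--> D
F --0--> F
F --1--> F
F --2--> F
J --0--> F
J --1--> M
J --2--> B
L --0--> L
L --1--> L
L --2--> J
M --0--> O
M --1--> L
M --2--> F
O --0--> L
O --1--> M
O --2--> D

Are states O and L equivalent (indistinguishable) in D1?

Every state is reachable, so we keep all 7.
Initial partition by acceptance: {B,D,F,J,M,O} | {L}.
Refine {B,D,F,J,M,O} on symbol 0: members go to different blocks, giving {B,D,F,J,M} and {O}.
Refine {B,D,F,J,M} on symbol 0: members go to different blocks, giving {D,F,J} and {B,M}.
Refine {D,F,J} on symbol 0: members go to different blocks, giving {F,J} and {D}.
Split {F,J} by δ(·,1) → {F} and {J}.
The partition is now stable with 6 blocks: {F} | {L} | {O} | {B,M} | {D} | {J}.
O and L end up in different blocks, so they are distinguishable. For instance, the string 'ε' is accepted from only O.

No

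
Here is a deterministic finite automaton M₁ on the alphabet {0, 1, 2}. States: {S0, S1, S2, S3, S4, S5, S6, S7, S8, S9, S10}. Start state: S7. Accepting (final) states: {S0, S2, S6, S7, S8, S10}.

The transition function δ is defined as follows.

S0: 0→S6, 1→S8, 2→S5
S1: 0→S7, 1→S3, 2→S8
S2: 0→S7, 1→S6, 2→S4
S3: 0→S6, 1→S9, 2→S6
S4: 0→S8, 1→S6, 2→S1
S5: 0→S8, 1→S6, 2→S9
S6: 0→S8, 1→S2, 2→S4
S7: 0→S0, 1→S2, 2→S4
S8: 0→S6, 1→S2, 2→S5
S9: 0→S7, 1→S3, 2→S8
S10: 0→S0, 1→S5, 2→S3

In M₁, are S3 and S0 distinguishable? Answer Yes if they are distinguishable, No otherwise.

Yes

First remove the unreachable states {S10}; 10 states remain.
Initial partition by acceptance: {S0,S2,S6,S7,S8} | {S1,S3,S4,S5,S9}.
Refine {S1,S3,S4,S5,S9} on symbol 1: members go to different blocks, giving {S1,S3,S9} and {S4,S5}.
Stable partition: {S0,S2,S6,S7,S8} | {S1,S3,S9} | {S4,S5} — 3 equivalence classes.
S3 and S0 end up in different blocks, so they are distinguishable. For instance, the string 'ε' is accepted from only S0.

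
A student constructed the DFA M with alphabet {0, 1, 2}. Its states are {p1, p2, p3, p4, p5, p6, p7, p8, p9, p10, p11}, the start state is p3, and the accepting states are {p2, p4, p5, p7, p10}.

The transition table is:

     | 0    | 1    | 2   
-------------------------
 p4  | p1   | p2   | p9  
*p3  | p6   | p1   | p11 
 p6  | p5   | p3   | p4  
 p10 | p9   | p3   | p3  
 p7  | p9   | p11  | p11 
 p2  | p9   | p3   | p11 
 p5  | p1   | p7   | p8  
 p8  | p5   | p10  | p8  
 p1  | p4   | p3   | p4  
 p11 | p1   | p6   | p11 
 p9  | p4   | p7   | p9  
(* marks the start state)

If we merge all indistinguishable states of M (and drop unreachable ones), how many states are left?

P0 = {p2,p4,p5,p7,p10} | {p1,p3,p6,p8,p9,p11}.
Split {p2,p4,p5,p7,p10} by δ(·,1) → {p2,p7,p10} and {p4,p5}.
Split {p1,p3,p6,p8,p9,p11} by δ(·,0) → {p1,p6,p8,p9} and {p3,p11}.
Split {p1,p6,p8,p9} by δ(·,1) → {p1,p6} and {p8,p9}.
No further refinement is possible. Final partition (5 blocks): {p2,p7,p10} | {p1,p6} | {p4,p5} | {p3,p11} | {p8,p9}.

5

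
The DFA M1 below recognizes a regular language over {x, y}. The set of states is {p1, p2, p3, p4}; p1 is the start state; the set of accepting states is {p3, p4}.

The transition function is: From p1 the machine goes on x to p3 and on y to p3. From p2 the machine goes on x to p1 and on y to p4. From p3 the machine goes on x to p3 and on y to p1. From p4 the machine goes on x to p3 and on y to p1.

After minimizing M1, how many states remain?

2

Reachable states from the start: {p1,p3}. Unreachable: {p2,p4} — drop them.
Start with accepting vs non-accepting: {p3} | {p1}.
Stable partition: {p3} | {p1} — 2 equivalence classes.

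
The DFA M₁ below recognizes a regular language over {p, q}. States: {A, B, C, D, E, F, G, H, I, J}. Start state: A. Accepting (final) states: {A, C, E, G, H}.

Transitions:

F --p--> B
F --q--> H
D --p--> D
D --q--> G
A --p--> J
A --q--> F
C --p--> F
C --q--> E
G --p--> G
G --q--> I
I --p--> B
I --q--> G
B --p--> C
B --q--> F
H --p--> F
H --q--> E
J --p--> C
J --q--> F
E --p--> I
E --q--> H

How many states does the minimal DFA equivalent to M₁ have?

7

States {D} cannot be reached from the start state, so discard them.
Initial partition by acceptance: {A,C,E,G,H} | {B,F,I,J}.
On input p, block {A,C,E,G,H} splits into {A,C,E,H} and {G}.
Refine {A,C,E,H} on symbol q: members go to different blocks, giving {C,E,H} and {A}.
Refine {B,F,I,J} on symbol p: members go to different blocks, giving {B,J} and {F,I}.
Refine {F,I} on symbol q: members go to different blocks, giving {F} and {I}.
Refine {C,E,H} on symbol p: members go to different blocks, giving {C,H} and {E}.
No further refinement is possible. Final partition (7 blocks): {C,H} | {B,J} | {G} | {A} | {F} | {I} | {E}.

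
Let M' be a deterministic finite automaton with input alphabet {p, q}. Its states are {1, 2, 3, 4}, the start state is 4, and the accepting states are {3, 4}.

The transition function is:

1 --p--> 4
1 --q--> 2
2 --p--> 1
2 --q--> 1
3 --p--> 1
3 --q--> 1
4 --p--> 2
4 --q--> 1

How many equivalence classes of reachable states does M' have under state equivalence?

3

First remove the unreachable states {3}; 3 states remain.
Start with accepting vs non-accepting: {4} | {1,2}.
On input p, block {1,2} splits into {1} and {2}.
Stable partition: {4} | {1} | {2} — 3 equivalence classes.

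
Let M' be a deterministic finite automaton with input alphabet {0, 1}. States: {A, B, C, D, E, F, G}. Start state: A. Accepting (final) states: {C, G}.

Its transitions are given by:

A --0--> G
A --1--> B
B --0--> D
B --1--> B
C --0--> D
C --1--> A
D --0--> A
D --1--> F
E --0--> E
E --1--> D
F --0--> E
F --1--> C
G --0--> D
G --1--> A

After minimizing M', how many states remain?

6

All states are reachable from the start state.
Initial partition by acceptance: {C,G} | {A,B,D,E,F}.
On input 0, block {A,B,D,E,F} splits into {B,D,E,F} and {A}.
Split {B,D,E,F} by δ(·,0) → {B,E,F} and {D}.
Split {B,E,F} by δ(·,0) → {E,F} and {B}.
On input 1, block {E,F} splits into {E} and {F}.
No further refinement is possible. Final partition (6 blocks): {C,G} | {E} | {A} | {D} | {B} | {F}.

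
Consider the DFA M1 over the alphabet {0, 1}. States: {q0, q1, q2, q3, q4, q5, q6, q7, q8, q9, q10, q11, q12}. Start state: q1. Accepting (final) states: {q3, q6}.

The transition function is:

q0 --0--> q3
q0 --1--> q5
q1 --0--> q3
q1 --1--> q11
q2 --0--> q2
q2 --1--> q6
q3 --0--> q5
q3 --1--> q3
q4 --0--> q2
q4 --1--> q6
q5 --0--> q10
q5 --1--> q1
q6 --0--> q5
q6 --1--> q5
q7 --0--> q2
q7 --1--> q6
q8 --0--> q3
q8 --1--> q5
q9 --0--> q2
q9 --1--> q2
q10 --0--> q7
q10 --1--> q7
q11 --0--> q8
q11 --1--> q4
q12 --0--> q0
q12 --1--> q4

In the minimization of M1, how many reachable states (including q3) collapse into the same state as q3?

Reachable states from the start: {q1,q2,q3,q4,q5,q6,q7,q8,q10,q11}. Unreachable: {q0,q9,q12} — drop them.
Start with accepting vs non-accepting: {q3,q6} | {q1,q2,q4,q5,q7,q8,q10,q11}.
Refine {q3,q6} on symbol 1: members go to different blocks, giving {q3} and {q6}.
Split {q1,q2,q4,q5,q7,q8,q10,q11} by δ(·,0) → {q2,q4,q5,q7,q10,q11} and {q1,q8}.
Refine {q2,q4,q5,q7,q10,q11} on symbol 0: members go to different blocks, giving {q2,q4,q5,q7,q10} and {q11}.
On input 1, block {q2,q4,q5,q7,q10} splits into {q2,q4,q7} and {q5} and {q10}.
On input 1, block {q1,q8} splits into {q1} and {q8}.
No further refinement is possible. Final partition (8 blocks): {q3} | {q2,q4,q7} | {q6} | {q1} | {q11} | {q5} | {q10} | {q8}.
The equivalence class containing q3 is {q3}, of size 1.

1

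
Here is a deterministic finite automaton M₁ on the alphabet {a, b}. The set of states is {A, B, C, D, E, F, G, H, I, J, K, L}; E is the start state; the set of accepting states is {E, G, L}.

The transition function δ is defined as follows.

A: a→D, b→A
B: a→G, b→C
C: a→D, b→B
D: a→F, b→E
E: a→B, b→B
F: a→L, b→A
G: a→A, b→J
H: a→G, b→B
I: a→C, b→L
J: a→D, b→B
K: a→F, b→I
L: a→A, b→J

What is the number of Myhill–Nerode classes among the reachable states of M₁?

Reachable states from the start: {A,B,C,D,E,F,G,J,L}. Unreachable: {H,I,K} — drop them.
Initial partition by acceptance: {E,G,L} | {A,B,C,D,F,J}.
On input a, block {A,B,C,D,F,J} splits into {A,C,D,J} and {B,F}.
Refine {E,G,L} on symbol a: members go to different blocks, giving {G,L} and {E}.
On input a, block {A,C,D,J} splits into {A,C,J} and {D}.
Split {A,C,J} by δ(·,b) → {C,J} and {A}.
Split {B,F} by δ(·,b) → {B} and {F}.
The partition is now stable with 7 blocks: {G,L} | {C,J} | {B} | {E} | {D} | {A} | {F}.

7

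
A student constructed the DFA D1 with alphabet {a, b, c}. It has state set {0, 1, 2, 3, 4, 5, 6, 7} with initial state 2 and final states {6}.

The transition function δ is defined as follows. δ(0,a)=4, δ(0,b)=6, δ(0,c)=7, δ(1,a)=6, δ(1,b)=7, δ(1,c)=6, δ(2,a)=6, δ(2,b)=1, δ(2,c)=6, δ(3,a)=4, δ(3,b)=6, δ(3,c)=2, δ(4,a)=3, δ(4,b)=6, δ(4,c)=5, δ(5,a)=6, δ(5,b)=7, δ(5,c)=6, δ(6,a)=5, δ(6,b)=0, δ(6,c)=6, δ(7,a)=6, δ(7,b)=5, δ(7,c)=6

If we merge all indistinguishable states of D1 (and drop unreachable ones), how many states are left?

3

All states are reachable from the start state.
Start with accepting vs non-accepting: {6} | {0,1,2,3,4,5,7}.
Split {0,1,2,3,4,5,7} by δ(·,a) → {1,2,5,7} and {0,3,4}.
No further refinement is possible. Final partition (3 blocks): {6} | {1,2,5,7} | {0,3,4}.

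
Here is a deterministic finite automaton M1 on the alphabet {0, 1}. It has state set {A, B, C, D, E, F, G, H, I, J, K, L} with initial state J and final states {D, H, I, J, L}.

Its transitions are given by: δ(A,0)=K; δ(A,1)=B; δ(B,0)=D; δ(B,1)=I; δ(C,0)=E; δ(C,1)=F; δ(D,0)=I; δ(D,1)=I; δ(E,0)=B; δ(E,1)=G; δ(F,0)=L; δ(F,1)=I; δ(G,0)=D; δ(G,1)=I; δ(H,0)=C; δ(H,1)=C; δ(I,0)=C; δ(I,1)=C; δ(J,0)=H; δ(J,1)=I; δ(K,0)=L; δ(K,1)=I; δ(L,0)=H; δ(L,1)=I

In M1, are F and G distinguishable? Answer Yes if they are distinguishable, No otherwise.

Reachable states from the start: {B,C,D,E,F,G,H,I,J,L}. Unreachable: {A,K} — drop them.
P0 = {D,H,I,J,L} | {B,C,E,F,G}.
Refine {D,H,I,J,L} on symbol 0: members go to different blocks, giving {D,J,L} and {H,I}.
On input 0, block {B,C,E,F,G} splits into {B,F,G} and {C,E}.
Refine {C,E} on symbol 0: members go to different blocks, giving {C} and {E}.
Stable partition: {D,J,L} | {B,F,G} | {H,I} | {C} | {E} — 5 equivalence classes.
F and G lie in the same block of the stable partition, so they are equivalent — no string distinguishes them.

No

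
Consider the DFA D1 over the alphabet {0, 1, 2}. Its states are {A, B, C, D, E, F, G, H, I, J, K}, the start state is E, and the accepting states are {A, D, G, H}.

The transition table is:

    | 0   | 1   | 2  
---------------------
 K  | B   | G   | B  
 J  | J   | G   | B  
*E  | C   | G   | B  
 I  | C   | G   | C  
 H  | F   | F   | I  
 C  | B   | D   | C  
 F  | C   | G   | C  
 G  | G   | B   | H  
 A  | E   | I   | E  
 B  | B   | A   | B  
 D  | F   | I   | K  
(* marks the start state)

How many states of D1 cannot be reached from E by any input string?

BFS from E reaches {A, B, C, D, E, F, G, H, I, K}; the 1 state(s) J are never visited.

1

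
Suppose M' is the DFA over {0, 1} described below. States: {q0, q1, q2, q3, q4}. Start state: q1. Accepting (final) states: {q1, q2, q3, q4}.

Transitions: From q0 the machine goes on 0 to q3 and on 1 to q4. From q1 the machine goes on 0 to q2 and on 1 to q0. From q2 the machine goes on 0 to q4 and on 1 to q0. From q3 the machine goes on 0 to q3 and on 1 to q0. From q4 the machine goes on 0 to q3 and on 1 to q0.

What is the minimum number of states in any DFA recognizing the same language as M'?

Initial partition by acceptance: {q1,q2,q3,q4} | {q0}.
No further refinement is possible. Final partition (2 blocks): {q1,q2,q3,q4} | {q0}.

2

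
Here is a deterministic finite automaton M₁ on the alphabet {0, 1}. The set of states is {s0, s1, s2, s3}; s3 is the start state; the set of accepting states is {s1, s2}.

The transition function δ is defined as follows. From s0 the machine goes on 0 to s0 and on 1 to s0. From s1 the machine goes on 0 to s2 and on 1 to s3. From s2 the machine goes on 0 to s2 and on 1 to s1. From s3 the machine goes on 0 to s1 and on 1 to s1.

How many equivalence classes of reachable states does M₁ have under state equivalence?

First remove the unreachable states {s0}; 3 states remain.
P0 = {s1,s2} | {s3}.
Refine {s1,s2} on symbol 1: members go to different blocks, giving {s1} and {s2}.
No further refinement is possible. Final partition (3 blocks): {s1} | {s3} | {s2}.

3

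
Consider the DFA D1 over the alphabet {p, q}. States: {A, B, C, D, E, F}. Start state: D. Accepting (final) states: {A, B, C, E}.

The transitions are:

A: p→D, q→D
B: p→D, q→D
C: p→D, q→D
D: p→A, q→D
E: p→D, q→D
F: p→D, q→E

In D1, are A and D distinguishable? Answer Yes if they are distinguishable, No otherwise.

Yes

First remove the unreachable states {B,C,E,F}; 2 states remain.
Start with accepting vs non-accepting: {A} | {D}.
The partition is now stable with 2 blocks: {A} | {D}.
A and D end up in different blocks, so they are distinguishable. For instance, the string 'ε' is accepted from only A.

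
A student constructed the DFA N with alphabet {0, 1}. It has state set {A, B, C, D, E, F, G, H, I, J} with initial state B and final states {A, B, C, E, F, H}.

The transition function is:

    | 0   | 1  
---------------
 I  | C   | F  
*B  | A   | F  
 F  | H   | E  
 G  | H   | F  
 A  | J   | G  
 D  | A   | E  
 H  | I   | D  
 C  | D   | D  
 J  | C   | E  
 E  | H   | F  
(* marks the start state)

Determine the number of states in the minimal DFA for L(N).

Every state is reachable, so we keep all 10.
Initial partition by acceptance: {A,B,C,E,F,H} | {D,G,I,J}.
Split {A,B,C,E,F,H} by δ(·,0) → {A,C,H} and {B,E,F}.
Stable partition: {A,C,H} | {D,G,I,J} | {B,E,F} — 3 equivalence classes.

3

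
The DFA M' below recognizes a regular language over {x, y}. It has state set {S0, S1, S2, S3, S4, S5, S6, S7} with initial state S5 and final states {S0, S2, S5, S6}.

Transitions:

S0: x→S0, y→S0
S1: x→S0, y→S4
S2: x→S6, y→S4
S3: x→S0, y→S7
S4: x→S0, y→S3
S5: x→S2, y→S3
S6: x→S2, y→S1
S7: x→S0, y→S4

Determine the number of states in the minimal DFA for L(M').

Every state is reachable, so we keep all 8.
Start with accepting vs non-accepting: {S0,S2,S5,S6} | {S1,S3,S4,S7}.
On input y, block {S0,S2,S5,S6} splits into {S2,S5,S6} and {S0}.
Stable partition: {S2,S5,S6} | {S1,S3,S4,S7} | {S0} — 3 equivalence classes.

3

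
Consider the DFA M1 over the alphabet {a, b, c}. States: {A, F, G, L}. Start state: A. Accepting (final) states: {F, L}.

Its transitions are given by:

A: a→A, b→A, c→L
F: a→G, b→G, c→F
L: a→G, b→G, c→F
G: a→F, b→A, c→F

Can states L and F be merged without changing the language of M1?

All states are reachable from the start state.
P0 = {F,L} | {A,G}.
Split {A,G} by δ(·,a) → {G} and {A}.
No further refinement is possible. Final partition (3 blocks): {F,L} | {G} | {A}.
L and F lie in the same block of the stable partition, so they are equivalent — no string distinguishes them.

Yes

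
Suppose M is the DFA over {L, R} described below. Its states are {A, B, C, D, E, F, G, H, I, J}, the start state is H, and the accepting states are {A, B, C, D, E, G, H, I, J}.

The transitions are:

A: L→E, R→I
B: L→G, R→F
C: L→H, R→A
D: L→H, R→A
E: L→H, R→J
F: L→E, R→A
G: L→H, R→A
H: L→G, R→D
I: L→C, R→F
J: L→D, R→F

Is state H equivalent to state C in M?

No

States {B} cannot be reached from the start state, so discard them.
Initial partition by acceptance: {A,C,D,E,G,H,I,J} | {F}.
On input R, block {A,C,D,E,G,H,I,J} splits into {A,C,D,E,G,H} and {I,J}.
Refine {A,C,D,E,G,H} on symbol R: members go to different blocks, giving {C,D,G,H} and {A,E}.
Split {C,D,G,H} by δ(·,R) → {C,D,G} and {H}.
Refine {A,E} on symbol L: members go to different blocks, giving {A} and {E}.
The partition is now stable with 6 blocks: {C,D,G} | {F} | {I,J} | {A} | {H} | {E}.
H and C end up in different blocks, so they are distinguishable. For instance, the string 'RRR' is accepted from only H.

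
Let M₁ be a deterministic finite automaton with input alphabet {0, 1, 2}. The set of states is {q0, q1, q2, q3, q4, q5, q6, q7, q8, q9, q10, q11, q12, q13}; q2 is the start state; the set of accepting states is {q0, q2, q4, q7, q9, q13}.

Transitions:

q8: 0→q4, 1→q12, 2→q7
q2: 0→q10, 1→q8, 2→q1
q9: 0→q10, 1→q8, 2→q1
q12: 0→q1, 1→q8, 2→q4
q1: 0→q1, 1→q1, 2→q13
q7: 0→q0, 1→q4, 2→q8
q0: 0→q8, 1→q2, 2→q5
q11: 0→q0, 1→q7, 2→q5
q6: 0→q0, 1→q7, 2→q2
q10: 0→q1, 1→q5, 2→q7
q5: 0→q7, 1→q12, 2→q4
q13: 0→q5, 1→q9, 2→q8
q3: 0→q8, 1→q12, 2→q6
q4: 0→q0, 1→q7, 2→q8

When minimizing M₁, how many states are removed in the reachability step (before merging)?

BFS from q2 reaches {q0, q1, q2, q4, q5, q7, q8, q9, q10, q12, q13}; the 3 state(s) q3, q6, q11 are never visited.

3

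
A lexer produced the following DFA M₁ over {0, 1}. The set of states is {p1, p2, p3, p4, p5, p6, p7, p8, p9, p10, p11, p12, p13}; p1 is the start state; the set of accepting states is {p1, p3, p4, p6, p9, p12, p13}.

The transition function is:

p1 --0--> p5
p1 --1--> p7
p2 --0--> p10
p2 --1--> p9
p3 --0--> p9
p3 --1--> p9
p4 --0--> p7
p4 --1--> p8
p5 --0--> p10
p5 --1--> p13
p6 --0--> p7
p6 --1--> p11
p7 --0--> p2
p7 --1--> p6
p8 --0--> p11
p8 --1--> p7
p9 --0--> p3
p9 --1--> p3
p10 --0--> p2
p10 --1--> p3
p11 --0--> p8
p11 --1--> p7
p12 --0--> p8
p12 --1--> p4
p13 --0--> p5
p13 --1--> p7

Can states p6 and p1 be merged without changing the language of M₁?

No

First remove the unreachable states {p4,p12}; 11 states remain.
Initial partition by acceptance: {p1,p3,p6,p9,p13} | {p2,p5,p7,p8,p10,p11}.
Refine {p1,p3,p6,p9,p13} on symbol 0: members go to different blocks, giving {p1,p6,p13} and {p3,p9}.
Split {p2,p5,p7,p8,p10,p11} by δ(·,1) → {p2,p10} and {p5,p7} and {p8,p11}.
On input 1, block {p1,p6,p13} splits into {p1,p13} and {p6}.
On input 1, block {p5,p7} splits into {p5} and {p7}.
The partition is now stable with 7 blocks: {p1,p13} | {p2,p10} | {p3,p9} | {p5} | {p8,p11} | {p6} | {p7}.
p6 and p1 end up in different blocks, so they are distinguishable. For instance, the string '11' is accepted from only p1.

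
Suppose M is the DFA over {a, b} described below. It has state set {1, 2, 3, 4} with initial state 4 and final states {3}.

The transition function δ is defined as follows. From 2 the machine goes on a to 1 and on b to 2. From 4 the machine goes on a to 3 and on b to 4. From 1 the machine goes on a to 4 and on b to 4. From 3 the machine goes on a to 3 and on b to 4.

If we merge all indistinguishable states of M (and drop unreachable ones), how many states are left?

2

First remove the unreachable states {1,2}; 2 states remain.
Start with accepting vs non-accepting: {3} | {4}.
Stable partition: {3} | {4} — 2 equivalence classes.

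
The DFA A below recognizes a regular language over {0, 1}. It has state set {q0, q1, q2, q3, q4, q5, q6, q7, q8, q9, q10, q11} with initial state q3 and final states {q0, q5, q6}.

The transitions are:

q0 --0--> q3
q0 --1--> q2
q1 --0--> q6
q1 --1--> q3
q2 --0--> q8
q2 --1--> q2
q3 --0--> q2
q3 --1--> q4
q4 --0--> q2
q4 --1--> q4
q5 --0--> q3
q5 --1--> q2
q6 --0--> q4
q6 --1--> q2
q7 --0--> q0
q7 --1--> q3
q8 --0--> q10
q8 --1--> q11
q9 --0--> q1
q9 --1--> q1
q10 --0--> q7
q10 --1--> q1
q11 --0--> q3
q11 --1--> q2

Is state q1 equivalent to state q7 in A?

Yes

First remove the unreachable states {q5,q9}; 10 states remain.
Start with accepting vs non-accepting: {q0,q6} | {q1,q2,q3,q4,q7,q8,q10,q11}.
On input 0, block {q1,q2,q3,q4,q7,q8,q10,q11} splits into {q2,q3,q4,q8,q10,q11} and {q1,q7}.
Split {q2,q3,q4,q8,q10,q11} by δ(·,0) → {q2,q3,q4,q8,q11} and {q10}.
On input 0, block {q2,q3,q4,q8,q11} splits into {q2,q3,q4,q11} and {q8}.
On input 0, block {q2,q3,q4,q11} splits into {q3,q4,q11} and {q2}.
Split {q3,q4,q11} by δ(·,0) → {q3,q4} and {q11}.
No further refinement is possible. Final partition (7 blocks): {q0,q6} | {q3,q4} | {q1,q7} | {q10} | {q8} | {q2} | {q11}.
q1 and q7 lie in the same block of the stable partition, so they are equivalent — no string distinguishes them.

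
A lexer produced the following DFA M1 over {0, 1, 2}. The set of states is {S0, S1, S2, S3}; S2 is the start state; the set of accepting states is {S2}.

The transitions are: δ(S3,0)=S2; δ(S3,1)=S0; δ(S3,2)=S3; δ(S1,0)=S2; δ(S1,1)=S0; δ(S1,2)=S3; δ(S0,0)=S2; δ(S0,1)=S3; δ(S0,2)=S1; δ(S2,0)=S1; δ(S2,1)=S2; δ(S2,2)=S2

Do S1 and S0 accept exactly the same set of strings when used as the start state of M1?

Yes

All states are reachable from the start state.
P0 = {S2} | {S0,S1,S3}.
The partition is now stable with 2 blocks: {S2} | {S0,S1,S3}.
S1 and S0 lie in the same block of the stable partition, so they are equivalent — no string distinguishes them.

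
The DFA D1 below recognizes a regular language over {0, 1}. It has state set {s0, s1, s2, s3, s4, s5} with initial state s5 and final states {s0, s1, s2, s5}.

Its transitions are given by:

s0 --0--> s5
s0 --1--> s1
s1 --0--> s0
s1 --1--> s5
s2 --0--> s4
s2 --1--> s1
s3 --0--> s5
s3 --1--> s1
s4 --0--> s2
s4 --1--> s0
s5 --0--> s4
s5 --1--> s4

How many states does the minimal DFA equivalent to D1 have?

5

Reachable states from the start: {s0,s1,s2,s4,s5}. Unreachable: {s3} — drop them.
Initial partition by acceptance: {s0,s1,s2,s5} | {s4}.
On input 0, block {s0,s1,s2,s5} splits into {s0,s1} and {s2,s5}.
Refine {s0,s1} on symbol 0: members go to different blocks, giving {s0} and {s1}.
Refine {s2,s5} on symbol 1: members go to different blocks, giving {s2} and {s5}.
Stable partition: {s0} | {s4} | {s2} | {s1} | {s5} — 5 equivalence classes.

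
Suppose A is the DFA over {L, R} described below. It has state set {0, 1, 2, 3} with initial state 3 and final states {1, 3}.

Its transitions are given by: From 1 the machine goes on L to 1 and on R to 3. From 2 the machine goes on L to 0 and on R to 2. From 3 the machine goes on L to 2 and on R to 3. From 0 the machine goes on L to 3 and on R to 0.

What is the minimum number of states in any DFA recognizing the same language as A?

States {1} cannot be reached from the start state, so discard them.
Initial partition by acceptance: {3} | {0,2}.
Refine {0,2} on symbol L: members go to different blocks, giving {0} and {2}.
The partition is now stable with 3 blocks: {3} | {0} | {2}.

3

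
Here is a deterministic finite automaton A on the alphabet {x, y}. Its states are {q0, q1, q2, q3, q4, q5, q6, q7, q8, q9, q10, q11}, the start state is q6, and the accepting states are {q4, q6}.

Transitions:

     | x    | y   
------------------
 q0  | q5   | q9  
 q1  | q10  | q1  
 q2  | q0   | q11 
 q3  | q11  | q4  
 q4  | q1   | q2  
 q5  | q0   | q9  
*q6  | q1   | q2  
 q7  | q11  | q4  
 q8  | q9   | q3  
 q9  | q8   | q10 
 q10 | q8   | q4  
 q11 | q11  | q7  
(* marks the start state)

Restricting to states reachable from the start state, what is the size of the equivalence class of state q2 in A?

Every state is reachable, so we keep all 12.
P0 = {q4,q6} | {q0,q1,q2,q3,q5,q7,q8,q9,q10,q11}.
Split {q0,q1,q2,q3,q5,q7,q8,q9,q10,q11} by δ(·,y) → {q0,q1,q2,q5,q8,q9,q11} and {q3,q7,q10}.
On input x, block {q0,q1,q2,q5,q8,q9,q11} splits into {q0,q2,q5,q8,q9,q11} and {q1}.
Refine {q0,q2,q5,q8,q9,q11} on symbol y: members go to different blocks, giving {q0,q2,q5} and {q8,q9,q11}.
No further refinement is possible. Final partition (5 blocks): {q4,q6} | {q0,q2,q5} | {q3,q7,q10} | {q1} | {q8,q9,q11}.
The equivalence class containing q2 is {q0,q2,q5}, of size 3.

3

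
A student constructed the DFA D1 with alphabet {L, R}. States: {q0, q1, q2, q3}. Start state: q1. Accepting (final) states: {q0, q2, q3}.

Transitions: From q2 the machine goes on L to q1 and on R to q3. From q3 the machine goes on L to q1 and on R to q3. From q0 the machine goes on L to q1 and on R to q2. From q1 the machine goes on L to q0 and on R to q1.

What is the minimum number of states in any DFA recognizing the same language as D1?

All states are reachable from the start state.
P0 = {q0,q2,q3} | {q1}.
The partition is now stable with 2 blocks: {q0,q2,q3} | {q1}.

2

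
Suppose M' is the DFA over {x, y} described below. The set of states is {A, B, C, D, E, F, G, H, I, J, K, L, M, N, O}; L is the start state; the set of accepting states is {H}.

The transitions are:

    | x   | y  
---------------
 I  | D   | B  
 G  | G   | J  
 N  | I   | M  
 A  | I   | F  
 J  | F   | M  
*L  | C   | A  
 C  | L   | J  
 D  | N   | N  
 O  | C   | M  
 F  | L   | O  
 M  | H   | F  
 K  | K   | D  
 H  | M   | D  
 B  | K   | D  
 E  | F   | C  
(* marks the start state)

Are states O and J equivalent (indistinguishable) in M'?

Yes

Reachable states from the start: {A,B,C,D,F,H,I,J,K,L,M,N,O}. Unreachable: {E,G} — drop them.
Start with accepting vs non-accepting: {H} | {A,B,C,D,F,I,J,K,L,M,N,O}.
Split {A,B,C,D,F,I,J,K,L,M,N,O} by δ(·,x) → {A,B,C,D,F,I,J,K,L,N,O} and {M}.
Split {A,B,C,D,F,I,J,K,L,N,O} by δ(·,y) → {A,B,C,D,F,I,K,L} and {J,N,O}.
Refine {A,B,C,D,F,I,K,L} on symbol x: members go to different blocks, giving {A,B,C,F,I,K,L} and {D}.
Split {A,B,C,F,I,K,L} by δ(·,x) → {A,B,C,F,K,L} and {I}.
On input x, block {A,B,C,F,K,L} splits into {B,C,F,K,L} and {A}.
Split {B,C,F,K,L} by δ(·,y) → {B,K} and {C,F} and {L}.
On input x, block {J,N,O} splits into {J,O} and {N}.
The partition is now stable with 10 blocks: {H} | {B,K} | {M} | {J,O} | {D} | {I} | {A} | {C,F} | {L} | {N}.
O and J lie in the same block of the stable partition, so they are equivalent — no string distinguishes them.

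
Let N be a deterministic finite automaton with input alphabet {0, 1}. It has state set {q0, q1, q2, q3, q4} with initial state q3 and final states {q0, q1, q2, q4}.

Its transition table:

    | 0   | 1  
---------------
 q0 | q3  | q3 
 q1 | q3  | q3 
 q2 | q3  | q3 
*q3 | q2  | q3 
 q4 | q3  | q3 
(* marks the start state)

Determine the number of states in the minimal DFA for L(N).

Reachable states from the start: {q2,q3}. Unreachable: {q0,q1,q4} — drop them.
Initial partition by acceptance: {q2} | {q3}.
Stable partition: {q2} | {q3} — 2 equivalence classes.

2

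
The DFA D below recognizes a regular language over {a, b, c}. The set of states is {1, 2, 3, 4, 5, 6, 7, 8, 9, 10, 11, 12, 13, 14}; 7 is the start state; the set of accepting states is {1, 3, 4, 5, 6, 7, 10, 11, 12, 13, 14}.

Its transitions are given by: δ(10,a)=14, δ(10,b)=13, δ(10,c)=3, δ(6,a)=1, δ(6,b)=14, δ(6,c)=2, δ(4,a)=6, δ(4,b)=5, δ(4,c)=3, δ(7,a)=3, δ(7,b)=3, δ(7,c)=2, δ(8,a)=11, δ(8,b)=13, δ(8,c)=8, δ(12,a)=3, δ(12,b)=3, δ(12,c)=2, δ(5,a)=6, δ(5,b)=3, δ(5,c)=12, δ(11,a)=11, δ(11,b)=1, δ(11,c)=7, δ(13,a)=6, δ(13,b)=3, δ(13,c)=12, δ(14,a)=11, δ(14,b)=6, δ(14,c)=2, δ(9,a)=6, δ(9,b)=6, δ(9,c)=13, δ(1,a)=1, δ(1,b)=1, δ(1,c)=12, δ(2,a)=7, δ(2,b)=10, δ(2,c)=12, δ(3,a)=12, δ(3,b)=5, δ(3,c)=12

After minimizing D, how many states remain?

7

States {4,8,9} cannot be reached from the start state, so discard them.
Initial partition by acceptance: {1,3,5,6,7,10,11,12,13,14} | {2}.
Refine {1,3,5,6,7,10,11,12,13,14} on symbol c: members go to different blocks, giving {1,3,5,10,11,13} and {6,7,12,14}.
Refine {1,3,5,10,11,13} on symbol a: members go to different blocks, giving {3,5,10,13} and {1,11}.
On input c, block {3,5,10,13} splits into {3,5,13} and {10}.
Split {6,7,12,14} by δ(·,a) → {6,14} and {7,12}.
Split {3,5,13} by δ(·,a) → {5,13} and {3}.
The partition is now stable with 7 blocks: {5,13} | {2} | {6,14} | {1,11} | {10} | {7,12} | {3}.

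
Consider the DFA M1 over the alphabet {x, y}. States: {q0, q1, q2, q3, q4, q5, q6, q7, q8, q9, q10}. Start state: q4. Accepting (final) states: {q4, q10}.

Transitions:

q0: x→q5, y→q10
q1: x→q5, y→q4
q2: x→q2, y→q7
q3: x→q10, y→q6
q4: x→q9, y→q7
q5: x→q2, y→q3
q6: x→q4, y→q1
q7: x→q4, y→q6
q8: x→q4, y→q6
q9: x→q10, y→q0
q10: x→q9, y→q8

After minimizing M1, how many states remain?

All states are reachable from the start state.
P0 = {q4,q10} | {q0,q1,q2,q3,q5,q6,q7,q8,q9}.
On input x, block {q0,q1,q2,q3,q5,q6,q7,q8,q9} splits into {q3,q6,q7,q8,q9} and {q0,q1,q2,q5}.
On input y, block {q3,q6,q7,q8,q9} splits into {q3,q7,q8} and {q6,q9}.
Refine {q0,q1,q2,q5} on symbol y: members go to different blocks, giving {q0,q1} and {q2,q5}.
Stable partition: {q4,q10} | {q3,q7,q8} | {q0,q1} | {q6,q9} | {q2,q5} — 5 equivalence classes.

5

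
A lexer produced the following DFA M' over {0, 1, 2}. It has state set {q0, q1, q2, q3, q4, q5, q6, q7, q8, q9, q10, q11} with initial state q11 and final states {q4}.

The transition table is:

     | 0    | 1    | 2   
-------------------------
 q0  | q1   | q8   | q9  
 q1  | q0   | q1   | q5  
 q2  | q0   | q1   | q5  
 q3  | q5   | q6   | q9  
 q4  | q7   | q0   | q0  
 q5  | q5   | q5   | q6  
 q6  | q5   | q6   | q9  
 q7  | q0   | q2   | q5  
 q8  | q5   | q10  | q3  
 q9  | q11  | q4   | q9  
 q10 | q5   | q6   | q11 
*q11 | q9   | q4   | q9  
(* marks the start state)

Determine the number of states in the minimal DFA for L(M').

Every state is reachable, so we keep all 12.
P0 = {q4} | {q0,q1,q2,q3,q5,q6,q7,q8,q9,q10,q11}.
On input 1, block {q0,q1,q2,q3,q5,q6,q7,q8,q9,q10,q11} splits into {q0,q1,q2,q3,q5,q6,q7,q8,q10} and {q9,q11}.
Split {q0,q1,q2,q3,q5,q6,q7,q8,q10} by δ(·,2) → {q1,q2,q5,q7,q8} and {q0,q3,q6,q10}.
Split {q1,q2,q5,q7,q8} by δ(·,0) → {q1,q2,q7} and {q5,q8}.
On input 0, block {q0,q3,q6,q10} splits into {q3,q6,q10} and {q0}.
On input 1, block {q5,q8} splits into {q5} and {q8}.
Stable partition: {q4} | {q1,q2,q7} | {q9,q11} | {q3,q6,q10} | {q5} | {q0} | {q8} — 7 equivalence classes.

7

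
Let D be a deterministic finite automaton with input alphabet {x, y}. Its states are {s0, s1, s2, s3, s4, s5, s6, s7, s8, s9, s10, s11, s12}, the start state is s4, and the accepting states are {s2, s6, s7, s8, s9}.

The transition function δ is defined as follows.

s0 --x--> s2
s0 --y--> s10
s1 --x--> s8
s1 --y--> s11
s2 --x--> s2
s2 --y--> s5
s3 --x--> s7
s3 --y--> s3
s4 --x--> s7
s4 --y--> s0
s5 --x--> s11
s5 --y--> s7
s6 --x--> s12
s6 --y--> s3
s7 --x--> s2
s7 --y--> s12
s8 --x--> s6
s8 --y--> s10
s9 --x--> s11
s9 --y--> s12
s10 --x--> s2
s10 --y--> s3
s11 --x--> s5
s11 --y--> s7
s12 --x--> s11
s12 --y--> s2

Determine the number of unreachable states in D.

4

BFS from s4 reaches {s0, s2, s3, s4, s5, s7, s10, s11, s12}; the 4 state(s) s1, s6, s8, s9 are never visited.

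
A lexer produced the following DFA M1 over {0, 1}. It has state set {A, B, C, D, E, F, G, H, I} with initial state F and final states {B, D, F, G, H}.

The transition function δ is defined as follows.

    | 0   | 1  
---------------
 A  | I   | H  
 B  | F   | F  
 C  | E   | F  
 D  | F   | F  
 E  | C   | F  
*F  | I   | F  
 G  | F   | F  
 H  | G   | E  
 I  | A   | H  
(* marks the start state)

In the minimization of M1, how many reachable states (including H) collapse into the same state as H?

First remove the unreachable states {B,D}; 7 states remain.
P0 = {F,G,H} | {A,C,E,I}.
Split {F,G,H} by δ(·,0) → {G,H} and {F}.
Split {G,H} by δ(·,0) → {G} and {H}.
On input 1, block {A,C,E,I} splits into {A,I} and {C,E}.
Stable partition: {G} | {A,I} | {F} | {H} | {C,E} — 5 equivalence classes.
State H belongs to the block {H}, which has 1 states.

1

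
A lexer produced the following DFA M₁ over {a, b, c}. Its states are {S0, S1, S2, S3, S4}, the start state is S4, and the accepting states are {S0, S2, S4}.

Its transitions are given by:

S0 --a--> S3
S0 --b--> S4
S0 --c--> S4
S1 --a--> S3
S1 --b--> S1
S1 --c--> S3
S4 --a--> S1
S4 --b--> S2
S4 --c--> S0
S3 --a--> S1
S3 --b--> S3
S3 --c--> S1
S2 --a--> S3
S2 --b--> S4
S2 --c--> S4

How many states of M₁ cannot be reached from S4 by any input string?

A breadth-first search from the start state visits every state.

0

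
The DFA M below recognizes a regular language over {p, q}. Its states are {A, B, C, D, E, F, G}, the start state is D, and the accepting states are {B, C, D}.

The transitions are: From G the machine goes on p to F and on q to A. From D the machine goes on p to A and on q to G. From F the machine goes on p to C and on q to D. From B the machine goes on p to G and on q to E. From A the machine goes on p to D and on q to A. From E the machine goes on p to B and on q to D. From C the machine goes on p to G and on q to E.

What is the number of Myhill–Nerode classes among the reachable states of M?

5

Initial partition by acceptance: {B,C,D} | {A,E,F,G}.
Split {A,E,F,G} by δ(·,p) → {A,E,F} and {G}.
Refine {B,C,D} on symbol p: members go to different blocks, giving {B,C} and {D}.
Refine {A,E,F} on symbol p: members go to different blocks, giving {E,F} and {A}.
Stable partition: {B,C} | {E,F} | {G} | {D} | {A} — 5 equivalence classes.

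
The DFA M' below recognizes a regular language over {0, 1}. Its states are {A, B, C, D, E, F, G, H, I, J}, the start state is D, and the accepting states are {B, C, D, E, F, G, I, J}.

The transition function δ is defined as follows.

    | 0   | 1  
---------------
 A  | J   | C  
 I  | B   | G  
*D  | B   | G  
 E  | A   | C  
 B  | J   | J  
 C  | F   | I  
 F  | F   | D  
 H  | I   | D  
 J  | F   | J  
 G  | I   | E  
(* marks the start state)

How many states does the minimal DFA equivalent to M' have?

7

Reachable states from the start: {A,B,C,D,E,F,G,I,J}. Unreachable: {H} — drop them.
P0 = {B,C,D,E,F,G,I,J} | {A}.
Split {B,C,D,E,F,G,I,J} by δ(·,0) → {B,C,D,F,G,I,J} and {E}.
Refine {B,C,D,F,G,I,J} on symbol 1: members go to different blocks, giving {B,C,D,F,I,J} and {G}.
On input 1, block {B,C,D,F,I,J} splits into {B,C,F,J} and {D,I}.
Refine {B,C,F,J} on symbol 1: members go to different blocks, giving {B,J} and {C,F}.
Split {B,J} by δ(·,0) → {B} and {J}.
No further refinement is possible. Final partition (7 blocks): {B} | {A} | {E} | {G} | {D,I} | {C,F} | {J}.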